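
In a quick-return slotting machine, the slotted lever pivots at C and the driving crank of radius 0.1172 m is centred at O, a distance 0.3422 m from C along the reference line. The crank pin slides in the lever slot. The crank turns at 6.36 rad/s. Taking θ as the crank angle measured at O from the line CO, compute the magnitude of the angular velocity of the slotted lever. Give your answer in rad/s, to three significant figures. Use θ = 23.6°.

ω = 6.36 rad/s
Crank pin A relative to C: A = (d + r cosθ, r sinθ); lever angle φ = atan2(r sinθ, d + r cosθ).
Differentiating tanφ: φ̇ = rω(d cosθ + r)/(d² + r² + 2dr cosθ).
d² + r² + 2dr cosθ = |CA|² = 0.20434 m²;  d cosθ + r = +0.43078 m.
|ω_lever| = |0.1172·6.36·+0.43078| / 0.20434 = 1.5714 rad/s.

1.57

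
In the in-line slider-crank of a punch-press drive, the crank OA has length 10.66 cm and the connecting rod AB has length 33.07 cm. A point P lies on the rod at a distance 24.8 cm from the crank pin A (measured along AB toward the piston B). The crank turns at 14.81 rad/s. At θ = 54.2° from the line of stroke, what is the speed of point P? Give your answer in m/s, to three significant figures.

1.49

ω = 14.81 rad/s.  Crank-pin speed |V_A| = rω = 1.5787 m/s, perpendicular to OA.
Rod angle: sinφ = −(r/L) sinθ ⇒ φ = -15.156°; ω_rod = −rω cosθ/√(L²−r²sin²θ) = -2.8932 rad/s.
V_P = V_A + ω_rod × AP, with AP = 0.248 m along the rod.
Components: V_Px = −rω sinθ − a·ω_rod·sinφ = -1.4681 m/s;  V_Py = rω cosθ + a·ω_rod·cosφ = +0.23094 m/s.
|V_P| = √(V_Px² + V_Py²) = 1.4861 m/s.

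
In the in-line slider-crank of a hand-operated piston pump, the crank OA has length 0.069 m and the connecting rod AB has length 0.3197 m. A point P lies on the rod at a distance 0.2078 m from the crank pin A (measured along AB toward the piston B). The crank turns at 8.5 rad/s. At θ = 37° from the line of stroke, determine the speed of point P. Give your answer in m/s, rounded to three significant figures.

ω = 8.5 rad/s.  Crank-pin speed |V_A| = rω = 0.5865 m/s, perpendicular to OA.
Rod angle: sinφ = −(r/L) sinθ ⇒ φ = -7.463°; ω_rod = −rω cosθ/√(L²−r²sin²θ) = -1.4776 rad/s.
V_P = V_A + ω_rod × AP, with AP = 0.2078 m along the rod.
Components: V_Px = −rω sinθ − a·ω_rod·sinφ = -0.39285 m/s;  V_Py = rω cosθ + a·ω_rod·cosφ = +0.16395 m/s.
|V_P| = √(V_Px² + V_Py²) = 0.42568 m/s.

0.426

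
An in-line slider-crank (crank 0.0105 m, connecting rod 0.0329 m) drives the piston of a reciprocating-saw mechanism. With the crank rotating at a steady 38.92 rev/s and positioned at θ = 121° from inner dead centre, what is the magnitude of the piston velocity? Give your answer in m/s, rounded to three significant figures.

ω = 2π·38.9 = 244.5 rad/s
For an in-line slider-crank, x = r cosθ + √(L² − r² sin²θ), so v = −rω sinθ·[1 + r cosθ/√(L² − r² sin²θ)].
With r = 0.0105 m, L = 0.0329 m, θ = 121°: √(L² − r² sin²θ) = 0.031645 m.
v = −0.0105·244.5·0.85717·[1 + 0.0105·-0.51504/0.031645] = -1.8248 m/s.
|v| = 1.8248 m/s.

1.82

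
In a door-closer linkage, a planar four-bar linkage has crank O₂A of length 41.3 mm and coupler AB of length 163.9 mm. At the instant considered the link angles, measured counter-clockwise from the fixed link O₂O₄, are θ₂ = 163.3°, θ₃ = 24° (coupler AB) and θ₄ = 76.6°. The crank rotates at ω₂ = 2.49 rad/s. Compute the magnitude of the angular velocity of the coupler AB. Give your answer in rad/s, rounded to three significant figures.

ω₂ = 2.49 rad/s
Differentiating the loop-closure r₂e^{iθ₂}+r₃e^{iθ₃}=r₁+r₄e^{iθ₄} gives r₂ω₂e^{iθ₂}+r₃ω₃e^{iθ₃}=r₄ω₄e^{iθ₄}.
Eliminating the other unknown: ω₃ = r₂ω₂ sin(θ₄−θ₂) / [r₃ sin(θ₃−θ₄)].
Numerator sine = -0.99834; denominator sine = -0.79441.
Result = 0.0413·2.49·(-0.99834) / (0.1639·(-0.79441)) = +0.7885 rad/s; magnitude 0.7885 rad/s.

0.789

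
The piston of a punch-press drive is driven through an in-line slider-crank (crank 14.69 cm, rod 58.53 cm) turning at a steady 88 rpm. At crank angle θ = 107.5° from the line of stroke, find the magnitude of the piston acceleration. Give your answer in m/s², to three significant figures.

ω = 2π·88/60 = 9.215 rad/s
x(θ) = r cosθ + √(L² − r² sin²θ); with ω constant, a = ω²·d²x/dθ².
d²x/dθ² = −r cosθ − r²(cos2θ)/√u − r⁴ sin²2θ/(4u^{3/2}),  u = L² − r² sin²θ = 0.322948 m².
Substituting r = 0.1469 m, L = 0.5853 m, θ = 107.5°: d²x/dθ² = +0.075071 m.
a = ω²·d²x/dθ² = (9.215)²·(+0.075071) = +6.3752 m/s²;  |a| = 6.3752 m/s².

6.38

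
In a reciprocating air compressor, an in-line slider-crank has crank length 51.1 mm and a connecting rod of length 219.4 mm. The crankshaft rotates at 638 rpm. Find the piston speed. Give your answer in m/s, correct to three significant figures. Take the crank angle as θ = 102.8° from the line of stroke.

ω = 2π·638/60 = 66.81 rad/s
For an in-line slider-crank, x = r cosθ + √(L² − r² sin²θ), so v = −rω sinθ·[1 + r cosθ/√(L² − r² sin²θ)].
With r = 0.0511 m, L = 0.2194 m, θ = 102.8°: √(L² − r² sin²θ) = 0.21367 m.
v = −0.0511·66.81·0.97515·[1 + 0.0511·-0.22155/0.21367] = -3.1528 m/s.
|v| = 3.1528 m/s.

3.15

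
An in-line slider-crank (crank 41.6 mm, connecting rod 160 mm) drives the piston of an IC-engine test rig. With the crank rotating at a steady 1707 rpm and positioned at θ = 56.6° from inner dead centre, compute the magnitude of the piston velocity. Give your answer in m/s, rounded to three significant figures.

7.12

ω = 2π·1707/60 = 178.8 rad/s
For an in-line slider-crank, x = r cosθ + √(L² − r² sin²θ), so v = −rω sinθ·[1 + r cosθ/√(L² − r² sin²θ)].
With r = 0.0416 m, L = 0.16 m, θ = 56.6°: √(L² − r² sin²θ) = 0.15619 m.
v = −0.0416·178.8·0.83485·[1 + 0.0416·0.55048/0.15619] = -7.1184 m/s.
|v| = 7.1184 m/s.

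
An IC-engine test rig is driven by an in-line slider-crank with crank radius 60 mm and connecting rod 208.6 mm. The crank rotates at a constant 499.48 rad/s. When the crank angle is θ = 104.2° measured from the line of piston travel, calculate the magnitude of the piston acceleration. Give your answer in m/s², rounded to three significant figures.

7590

ω = 499.5 rad/s
x(θ) = r cosθ + √(L² − r² sin²θ); with ω constant, a = ω²·d²x/dθ².
d²x/dθ² = −r cosθ − r²(cos2θ)/√u − r⁴ sin²2θ/(4u^{3/2}),  u = L² − r² sin²θ = 0.0401306 m².
Substituting r = 0.06 m, L = 0.2086 m, θ = 104.2°: d²x/dθ² = +0.030435 m.
a = ω²·d²x/dθ² = (499.5)²·(+0.030435) = +7593 m/s²;  |a| = 7593 m/s².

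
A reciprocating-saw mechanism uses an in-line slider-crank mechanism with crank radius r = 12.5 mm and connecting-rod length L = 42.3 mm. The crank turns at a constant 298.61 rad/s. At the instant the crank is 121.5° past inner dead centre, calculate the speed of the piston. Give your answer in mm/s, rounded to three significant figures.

ω = 298.6 rad/s
For an in-line slider-crank, x = r cosθ + √(L² − r² sin²θ), so v = −rω sinθ·[1 + r cosθ/√(L² − r² sin²θ)].
With r = 0.0125 m, L = 0.0423 m, θ = 121.5°: √(L² − r² sin²θ) = 0.040935 m.
v = −0.0125·298.6·0.85264·[1 + 0.0125·-0.52250/0.040935] = -2.6748 m/s.
|v| = 2.6748 m/s = 2674.8 mm/s.

2670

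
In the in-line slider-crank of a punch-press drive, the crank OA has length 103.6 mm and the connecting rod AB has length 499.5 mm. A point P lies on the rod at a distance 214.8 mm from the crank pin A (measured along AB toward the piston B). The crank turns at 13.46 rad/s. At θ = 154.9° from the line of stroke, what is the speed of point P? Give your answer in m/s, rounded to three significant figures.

0.902

ω = 13.46 rad/s.  Crank-pin speed |V_A| = rω = 1.3945 m/s, perpendicular to OA.
Rod angle: sinφ = −(r/L) sinθ ⇒ φ = -5.048°; ω_rod = −rω cosθ/√(L²−r²sin²θ) = +2.5379 rad/s.
V_P = V_A + ω_rod × AP, with AP = 0.2148 m along the rod.
Components: V_Px = −rω sinθ − a·ω_rod·sinφ = -0.54356 m/s;  V_Py = rω cosθ + a·ω_rod·cosφ = -0.71974 m/s.
|V_P| = √(V_Px² + V_Py²) = 0.90194 m/s.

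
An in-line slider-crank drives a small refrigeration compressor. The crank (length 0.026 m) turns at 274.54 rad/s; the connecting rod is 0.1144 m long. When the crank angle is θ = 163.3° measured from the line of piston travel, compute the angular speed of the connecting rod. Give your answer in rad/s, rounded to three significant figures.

59.9

ω = 274.5 rad/s
The rod makes angle φ with the slider axis where L sinφ = r sinθ; differentiating, L cosφ·φ̇ = r ω cosθ.
L cosφ = √(L² − r² sin²θ) = 0.11416 m.
|ω_rod| = r ω |cosθ| / √(L² − r² sin²θ) = 0.026·274.5·0.95782/0.11416 = 59.892 rad/s.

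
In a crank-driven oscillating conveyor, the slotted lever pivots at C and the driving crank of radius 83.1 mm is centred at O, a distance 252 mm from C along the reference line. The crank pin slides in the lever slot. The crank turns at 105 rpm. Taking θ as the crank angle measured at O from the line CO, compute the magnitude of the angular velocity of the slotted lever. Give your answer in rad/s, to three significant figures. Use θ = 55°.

ω = 11 rad/s (from 105 rpm).
Crank pin A relative to C: A = (d + r cosθ, r sinθ); lever angle φ = atan2(r sinθ, d + r cosθ).
Differentiating tanφ: φ̇ = rω(d cosθ + r)/(d² + r² + 2dr cosθ).
d² + r² + 2dr cosθ = |CA|² = 0.0944324 m²;  d cosθ + r = +0.22764 m.
|ω_lever| = |0.0831·11·+0.22764| / 0.0944324 = 2.2027 rad/s.

2.20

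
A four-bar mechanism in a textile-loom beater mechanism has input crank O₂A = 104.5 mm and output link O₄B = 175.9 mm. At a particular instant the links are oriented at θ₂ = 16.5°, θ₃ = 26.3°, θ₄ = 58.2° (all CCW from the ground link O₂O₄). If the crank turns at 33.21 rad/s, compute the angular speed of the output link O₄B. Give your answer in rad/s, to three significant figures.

ω₂ = 33.21 rad/s
Differentiating the loop-closure r₂e^{iθ₂}+r₃e^{iθ₃}=r₁+r₄e^{iθ₄} gives r₂ω₂e^{iθ₂}+r₃ω₃e^{iθ₃}=r₄ω₄e^{iθ₄}.
Eliminating the other unknown: ω₄ = r₂ω₂ sin(θ₂−θ₃) / [r₄ sin(θ₄−θ₃)].
Numerator sine = -0.17021; denominator sine = +0.52844.
Result = 0.1045·33.21·(-0.17021) / (0.1759·(+0.52844)) = -6.3549 rad/s; magnitude 6.3549 rad/s.

6.35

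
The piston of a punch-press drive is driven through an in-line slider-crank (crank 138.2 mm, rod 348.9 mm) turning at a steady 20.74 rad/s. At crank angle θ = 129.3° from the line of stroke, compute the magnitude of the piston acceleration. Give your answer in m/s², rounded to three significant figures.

41.5

ω = 20.74 rad/s
x(θ) = r cosθ + √(L² − r² sin²θ); with ω constant, a = ω²·d²x/dθ².
d²x/dθ² = −r cosθ − r²(cos2θ)/√u − r⁴ sin²2θ/(4u^{3/2}),  u = L² − r² sin²θ = 0.110294 m².
Substituting r = 0.1382 m, L = 0.3489 m, θ = 129.3°: d²x/dθ² = +0.096508 m.
a = ω²·d²x/dθ² = (20.74)²·(+0.096508) = +41.513 m/s²;  |a| = 41.513 m/s².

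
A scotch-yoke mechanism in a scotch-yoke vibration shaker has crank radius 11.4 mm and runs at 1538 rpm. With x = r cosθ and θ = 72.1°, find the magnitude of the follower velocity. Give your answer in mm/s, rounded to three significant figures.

ω = 161.1 rad/s (from 1538 rpm).
x = r cosθ ⇒ ẋ = −rω sinθ.
|v| = rω|sinθ| = 0.0114·161.1·|sin 72.1°| = 1.7472 m/s = 1747.2 mm/s.

1750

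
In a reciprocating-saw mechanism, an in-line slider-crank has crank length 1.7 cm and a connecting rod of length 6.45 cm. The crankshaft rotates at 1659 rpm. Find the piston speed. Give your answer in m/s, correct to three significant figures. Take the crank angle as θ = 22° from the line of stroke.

1.38

ω = 2π·1659/60 = 173.7 rad/s
For an in-line slider-crank, x = r cosθ + √(L² − r² sin²θ), so v = −rω sinθ·[1 + r cosθ/√(L² − r² sin²θ)].
With r = 0.017 m, L = 0.0645 m, θ = 22°: √(L² − r² sin²θ) = 0.064185 m.
v = −0.017·173.7·0.37461·[1 + 0.017·0.92718/0.064185] = -1.3781 m/s.
|v| = 1.3781 m/s.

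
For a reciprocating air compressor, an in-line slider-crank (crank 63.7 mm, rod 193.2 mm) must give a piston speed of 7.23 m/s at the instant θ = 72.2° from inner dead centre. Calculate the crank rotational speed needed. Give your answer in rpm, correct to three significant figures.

For an in-line slider-crank, |v_piston| = rω|sinθ|·[1 + r cosθ/√(L² − r² sin²θ)].
With r = 0.0637 m, L = 0.1932 m, θ = 72.2°: the bracketed kinematic factor |dx/dθ| = 0.067089 m.
ω = v/|dx/dθ| = 7.23/0.067089 = 107.77 rad/s.
N = 60ω/(2π) = 1029.1 rpm.

1030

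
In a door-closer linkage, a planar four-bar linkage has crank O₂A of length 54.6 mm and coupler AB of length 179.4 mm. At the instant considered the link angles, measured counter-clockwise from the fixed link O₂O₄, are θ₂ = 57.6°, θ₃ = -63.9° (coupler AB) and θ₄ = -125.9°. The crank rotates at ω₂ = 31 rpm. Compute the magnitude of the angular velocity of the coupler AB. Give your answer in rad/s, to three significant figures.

ω₂ = 3.246 rad/s (from 31 rpm).
Differentiating the loop-closure r₂e^{iθ₂}+r₃e^{iθ₃}=r₁+r₄e^{iθ₄} gives r₂ω₂e^{iθ₂}+r₃ω₃e^{iθ₃}=r₄ω₄e^{iθ₄}.
Eliminating the other unknown: ω₃ = r₂ω₂ sin(θ₄−θ₂) / [r₃ sin(θ₃−θ₄)].
Numerator sine = +0.06105; denominator sine = +0.88295.
Result = 0.0546·3.246·(+0.06105) / (0.1794·(+0.88295)) = +0.068313 rad/s; magnitude 0.068313 rad/s.

0.0683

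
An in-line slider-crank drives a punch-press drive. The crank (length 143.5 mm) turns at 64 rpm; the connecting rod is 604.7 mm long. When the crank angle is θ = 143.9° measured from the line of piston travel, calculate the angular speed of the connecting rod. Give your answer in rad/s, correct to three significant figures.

1.30

ω = 6.702 rad/s (converted from 64 rpm).
The rod makes angle φ with the slider axis where L sinφ = r sinθ; differentiating, L cosφ·φ̇ = r ω cosθ.
L cosφ = √(L² − r² sin²θ) = 0.59876 m.
|ω_rod| = r ω |cosθ| / √(L² − r² sin²θ) = 0.1435·6.702·0.80799/0.59876 = 1.2978 rad/s.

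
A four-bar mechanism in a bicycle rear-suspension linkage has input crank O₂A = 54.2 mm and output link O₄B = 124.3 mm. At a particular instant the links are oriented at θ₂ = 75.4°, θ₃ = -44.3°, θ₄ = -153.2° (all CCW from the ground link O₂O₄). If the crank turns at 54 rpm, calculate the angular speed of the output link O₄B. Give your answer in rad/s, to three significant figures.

2.26

ω₂ = 5.655 rad/s (from 54 rpm).
Differentiating the loop-closure r₂e^{iθ₂}+r₃e^{iθ₃}=r₁+r₄e^{iθ₄} gives r₂ω₂e^{iθ₂}+r₃ω₃e^{iθ₃}=r₄ω₄e^{iθ₄}.
Eliminating the other unknown: ω₄ = r₂ω₂ sin(θ₂−θ₃) / [r₄ sin(θ₄−θ₃)].
Numerator sine = +0.86863; denominator sine = -0.94609.
Result = 0.0542·5.655·(+0.86863) / (0.1243·(-0.94609)) = -2.2639 rad/s; magnitude 2.2639 rad/s.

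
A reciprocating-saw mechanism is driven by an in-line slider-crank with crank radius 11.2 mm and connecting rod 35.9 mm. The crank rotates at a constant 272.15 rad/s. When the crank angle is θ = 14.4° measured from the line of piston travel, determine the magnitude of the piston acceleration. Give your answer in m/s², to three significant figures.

1030

ω = 272.1 rad/s
x(θ) = r cosθ + √(L² − r² sin²θ); with ω constant, a = ω²·d²x/dθ².
d²x/dθ² = −r cosθ − r²(cos2θ)/√u − r⁴ sin²2θ/(4u^{3/2}),  u = L² − r² sin²θ = 0.00128105 m².
Substituting r = 0.0112 m, L = 0.0359 m, θ = 14.4°: d²x/dθ² = -0.013939 m.
a = ω²·d²x/dθ² = (272.1)²·(-0.013939) = -1032.4 m/s²;  |a| = 1032.4 m/s².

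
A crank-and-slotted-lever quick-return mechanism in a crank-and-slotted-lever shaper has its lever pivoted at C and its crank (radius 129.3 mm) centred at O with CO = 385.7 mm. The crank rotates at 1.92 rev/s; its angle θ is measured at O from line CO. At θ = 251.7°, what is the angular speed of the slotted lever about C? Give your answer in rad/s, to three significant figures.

ω = 12.06 rad/s (from 1.92 rev/s).
Crank pin A relative to C: A = (d + r cosθ, r sinθ); lever angle φ = atan2(r sinθ, d + r cosθ).
Differentiating tanφ: φ̇ = rω(d cosθ + r)/(d² + r² + 2dr cosθ).
d² + r² + 2dr cosθ = |CA|² = 0.134165 m²;  d cosθ + r = +0.0081931 m.
|ω_lever| = |0.1293·12.06·+0.0081931| / 0.134165 = 0.095255 rad/s.

0.0953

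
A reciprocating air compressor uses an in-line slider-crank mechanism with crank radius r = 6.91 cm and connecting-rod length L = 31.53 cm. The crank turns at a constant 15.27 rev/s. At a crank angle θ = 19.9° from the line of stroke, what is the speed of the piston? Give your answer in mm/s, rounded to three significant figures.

ω = 2π·15.3 = 95.94 rad/s
For an in-line slider-crank, x = r cosθ + √(L² − r² sin²θ), so v = −rω sinθ·[1 + r cosθ/√(L² − r² sin²θ)].
With r = 0.0691 m, L = 0.3153 m, θ = 19.9°: √(L² − r² sin²θ) = 0.31442 m.
v = −0.0691·95.94·0.34038·[1 + 0.0691·0.94029/0.31442] = -2.723 m/s.
|v| = 2.723 m/s = 2723 mm/s.

2720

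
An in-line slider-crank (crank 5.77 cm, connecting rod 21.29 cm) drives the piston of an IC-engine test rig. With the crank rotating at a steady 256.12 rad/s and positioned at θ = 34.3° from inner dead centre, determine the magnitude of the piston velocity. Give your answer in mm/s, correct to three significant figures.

10200

ω = 256.1 rad/s
For an in-line slider-crank, x = r cosθ + √(L² − r² sin²θ), so v = −rω sinθ·[1 + r cosθ/√(L² − r² sin²θ)].
With r = 0.0577 m, L = 0.2129 m, θ = 34.3°: √(L² − r² sin²θ) = 0.2104 m.
v = −0.0577·256.1·0.56353·[1 + 0.0577·0.82610/0.2104] = -10.215 m/s.
|v| = 10.215 m/s = 10215 mm/s.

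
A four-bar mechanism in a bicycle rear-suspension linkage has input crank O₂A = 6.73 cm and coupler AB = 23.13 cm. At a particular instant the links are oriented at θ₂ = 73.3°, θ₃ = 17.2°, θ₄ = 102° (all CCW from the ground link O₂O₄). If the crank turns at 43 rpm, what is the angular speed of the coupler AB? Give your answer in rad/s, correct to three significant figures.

0.632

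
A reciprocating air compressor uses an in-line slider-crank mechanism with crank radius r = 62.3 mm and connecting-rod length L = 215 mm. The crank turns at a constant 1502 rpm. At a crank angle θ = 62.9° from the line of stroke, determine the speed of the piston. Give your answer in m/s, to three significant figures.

9.92

ω = 2π·1502/60 = 157.3 rad/s
For an in-line slider-crank, x = r cosθ + √(L² − r² sin²θ), so v = −rω sinθ·[1 + r cosθ/√(L² − r² sin²θ)].
With r = 0.0623 m, L = 0.215 m, θ = 62.9°: √(L² − r² sin²θ) = 0.20772 m.
v = −0.0623·157.3·0.89021·[1 + 0.0623·0.45554/0.20772] = -9.9151 m/s.
|v| = 9.9151 m/s.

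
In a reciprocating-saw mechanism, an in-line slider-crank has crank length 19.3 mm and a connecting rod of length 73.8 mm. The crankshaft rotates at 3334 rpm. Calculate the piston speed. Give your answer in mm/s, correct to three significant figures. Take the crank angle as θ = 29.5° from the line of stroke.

4080

ω = 2π·3334/60 = 349.1 rad/s
For an in-line slider-crank, x = r cosθ + √(L² − r² sin²θ), so v = −rω sinθ·[1 + r cosθ/√(L² − r² sin²θ)].
With r = 0.0193 m, L = 0.0738 m, θ = 29.5°: √(L² − r² sin²θ) = 0.073186 m.
v = −0.0193·349.1·0.49242·[1 + 0.0193·0.87036/0.073186] = -4.0797 m/s.
|v| = 4.0797 m/s = 4079.7 mm/s.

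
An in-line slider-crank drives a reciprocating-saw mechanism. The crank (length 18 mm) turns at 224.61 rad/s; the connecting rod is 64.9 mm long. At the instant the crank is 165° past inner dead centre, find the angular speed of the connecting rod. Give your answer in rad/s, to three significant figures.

60.3

ω = 224.6 rad/s
The rod makes angle φ with the slider axis where L sinφ = r sinθ; differentiating, L cosφ·φ̇ = r ω cosθ.
L cosφ = √(L² − r² sin²θ) = 0.064733 m.
|ω_rod| = r ω |cosθ| / √(L² − r² sin²θ) = 0.018·224.6·0.96593/0.064733 = 60.328 rad/s.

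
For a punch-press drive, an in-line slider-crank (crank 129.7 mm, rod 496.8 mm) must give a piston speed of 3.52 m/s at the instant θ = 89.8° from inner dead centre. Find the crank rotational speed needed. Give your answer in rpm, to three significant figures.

For an in-line slider-crank, |v_piston| = rω|sinθ|·[1 + r cosθ/√(L² − r² sin²θ)].
With r = 0.1297 m, L = 0.4968 m, θ = 89.8°: the bracketed kinematic factor |dx/dθ| = 0.12982 m.
ω = v/|dx/dθ| = 3.52/0.12982 = 27.114 rad/s.
N = 60ω/(2π) = 258.92 rpm.

259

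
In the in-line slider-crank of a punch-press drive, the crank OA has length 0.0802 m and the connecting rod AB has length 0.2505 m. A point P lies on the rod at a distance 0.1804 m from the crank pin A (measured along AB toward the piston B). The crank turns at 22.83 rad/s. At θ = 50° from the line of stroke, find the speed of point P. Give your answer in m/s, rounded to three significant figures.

1.65

ω = 22.83 rad/s.  Crank-pin speed |V_A| = rω = 1.831 m/s, perpendicular to OA.
Rod angle: sinφ = −(r/L) sinθ ⇒ φ = -14.197°; ω_rod = −rω cosθ/√(L²−r²sin²θ) = -4.8463 rad/s.
V_P = V_A + ω_rod × AP, with AP = 0.1804 m along the rod.
Components: V_Px = −rω sinθ − a·ω_rod·sinφ = -1.617 m/s;  V_Py = rω cosθ + a·ω_rod·cosφ = +0.32935 m/s.
|V_P| = √(V_Px² + V_Py²) = 1.6502 m/s.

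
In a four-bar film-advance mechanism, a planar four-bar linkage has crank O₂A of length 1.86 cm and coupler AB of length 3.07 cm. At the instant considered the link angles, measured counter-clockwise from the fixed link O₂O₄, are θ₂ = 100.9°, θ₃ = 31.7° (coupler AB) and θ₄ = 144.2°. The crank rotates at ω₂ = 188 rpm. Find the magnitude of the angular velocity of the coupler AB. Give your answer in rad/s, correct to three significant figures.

ω₂ = 19.69 rad/s (from 188 rpm).
Differentiating the loop-closure r₂e^{iθ₂}+r₃e^{iθ₃}=r₁+r₄e^{iθ₄} gives r₂ω₂e^{iθ₂}+r₃ω₃e^{iθ₃}=r₄ω₄e^{iθ₄}.
Eliminating the other unknown: ω₃ = r₂ω₂ sin(θ₄−θ₂) / [r₃ sin(θ₃−θ₄)].
Numerator sine = +0.68582; denominator sine = -0.92388.
Result = 0.0186·19.69·(+0.68582) / (0.0307·(-0.92388)) = -8.8543 rad/s; magnitude 8.8543 rad/s.

8.85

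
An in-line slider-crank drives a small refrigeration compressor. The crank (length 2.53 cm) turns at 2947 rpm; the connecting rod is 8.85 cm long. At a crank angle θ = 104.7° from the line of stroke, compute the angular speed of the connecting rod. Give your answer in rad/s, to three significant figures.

23.3

ω = 308.6 rad/s (converted from 2947 rpm).
The rod makes angle φ with the slider axis where L sinφ = r sinθ; differentiating, L cosφ·φ̇ = r ω cosθ.
L cosφ = √(L² − r² sin²θ) = 0.085049 m.
|ω_rod| = r ω |cosθ| / √(L² − r² sin²θ) = 0.0253·308.6·0.25376/0.085049 = 23.296 rad/s.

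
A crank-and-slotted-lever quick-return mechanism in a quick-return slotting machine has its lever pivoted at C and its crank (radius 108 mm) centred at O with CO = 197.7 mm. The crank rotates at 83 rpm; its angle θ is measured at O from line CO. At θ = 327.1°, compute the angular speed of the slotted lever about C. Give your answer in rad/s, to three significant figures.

2.97

ω = 8.692 rad/s (from 83 rpm).
Crank pin A relative to C: A = (d + r cosθ, r sinθ); lever angle φ = atan2(r sinθ, d + r cosθ).
Differentiating tanφ: φ̇ = rω(d cosθ + r)/(d² + r² + 2dr cosθ).
d² + r² + 2dr cosθ = |CA|² = 0.0866037 m²;  d cosθ + r = +0.27399 m.
|ω_lever| = |0.108·8.692·+0.27399| / 0.0866037 = 2.9698 rad/s.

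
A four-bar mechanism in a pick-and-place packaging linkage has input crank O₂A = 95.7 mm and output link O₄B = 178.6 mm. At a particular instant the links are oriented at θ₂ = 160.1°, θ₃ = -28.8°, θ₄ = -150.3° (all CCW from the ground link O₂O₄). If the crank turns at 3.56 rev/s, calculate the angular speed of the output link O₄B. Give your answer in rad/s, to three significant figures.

2.17

ω₂ = 22.37 rad/s (from 3.56 rev/s).
Differentiating the loop-closure r₂e^{iθ₂}+r₃e^{iθ₃}=r₁+r₄e^{iθ₄} gives r₂ω₂e^{iθ₂}+r₃ω₃e^{iθ₃}=r₄ω₄e^{iθ₄}.
Eliminating the other unknown: ω₄ = r₂ω₂ sin(θ₂−θ₃) / [r₄ sin(θ₄−θ₃)].
Numerator sine = -0.15471; denominator sine = -0.85264.
Result = 0.0957·22.37·(-0.15471) / (0.1786·(-0.85264)) = +2.1748 rad/s; magnitude 2.1748 rad/s.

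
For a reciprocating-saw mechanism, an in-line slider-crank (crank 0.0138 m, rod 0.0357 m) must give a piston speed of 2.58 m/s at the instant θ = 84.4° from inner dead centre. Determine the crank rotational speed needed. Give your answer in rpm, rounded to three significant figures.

1720

For an in-line slider-crank, |v_piston| = rω|sinθ|·[1 + r cosθ/√(L² − r² sin²θ)].
With r = 0.0138 m, L = 0.0357 m, θ = 84.4°: the bracketed kinematic factor |dx/dθ| = 0.014295 m.
ω = v/|dx/dθ| = 2.58/0.014295 = 180.48 rad/s.
N = 60ω/(2π) = 1723.4 rpm.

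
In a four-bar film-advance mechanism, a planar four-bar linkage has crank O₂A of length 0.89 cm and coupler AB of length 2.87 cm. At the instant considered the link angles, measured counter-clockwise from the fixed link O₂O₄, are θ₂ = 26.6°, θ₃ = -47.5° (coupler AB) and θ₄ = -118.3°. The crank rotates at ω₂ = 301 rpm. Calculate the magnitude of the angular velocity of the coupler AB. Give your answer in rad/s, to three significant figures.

ω₂ = 31.52 rad/s (from 301 rpm).
Differentiating the loop-closure r₂e^{iθ₂}+r₃e^{iθ₃}=r₁+r₄e^{iθ₄} gives r₂ω₂e^{iθ₂}+r₃ω₃e^{iθ₃}=r₄ω₄e^{iθ₄}.
Eliminating the other unknown: ω₃ = r₂ω₂ sin(θ₄−θ₂) / [r₃ sin(θ₃−θ₄)].
Numerator sine = -0.57501; denominator sine = +0.94438.
Result = 0.0089·31.52·(-0.57501) / (0.0287·(+0.94438)) = -5.9515 rad/s; magnitude 5.9515 rad/s.

5.95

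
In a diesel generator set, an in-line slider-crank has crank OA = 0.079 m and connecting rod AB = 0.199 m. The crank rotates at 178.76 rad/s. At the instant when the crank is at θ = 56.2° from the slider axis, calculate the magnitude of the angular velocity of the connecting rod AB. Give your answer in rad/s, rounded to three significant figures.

41.8

ω = 178.8 rad/s
The rod makes angle φ with the slider axis where L sinφ = r sinθ; differentiating, L cosφ·φ̇ = r ω cosθ.
L cosφ = √(L² − r² sin²θ) = 0.18786 m.
|ω_rod| = r ω |cosθ| / √(L² − r² sin²θ) = 0.079·178.8·0.55630/0.18786 = 41.819 rad/s.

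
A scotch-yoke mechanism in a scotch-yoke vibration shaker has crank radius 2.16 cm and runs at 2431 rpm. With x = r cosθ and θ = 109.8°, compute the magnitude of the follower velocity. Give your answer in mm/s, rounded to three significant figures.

5170

ω = 254.6 rad/s (from 2431 rpm).
x = r cosθ ⇒ ẋ = −rω sinθ.
|v| = rω|sinθ| = 0.0216·254.6·|sin 109.8°| = 5.1737 m/s = 5173.7 mm/s.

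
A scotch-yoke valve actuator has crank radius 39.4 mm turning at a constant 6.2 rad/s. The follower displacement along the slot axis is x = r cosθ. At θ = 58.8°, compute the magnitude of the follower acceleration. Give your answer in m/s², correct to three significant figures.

ω = 6.2 rad/s
x = r cosθ ⇒ ẍ = −rω² cosθ (ω constant).
|a| = rω²|cosθ| = 0.0394·(6.2)²·|cos 58.8°| = 0.78457 m/s².

0.785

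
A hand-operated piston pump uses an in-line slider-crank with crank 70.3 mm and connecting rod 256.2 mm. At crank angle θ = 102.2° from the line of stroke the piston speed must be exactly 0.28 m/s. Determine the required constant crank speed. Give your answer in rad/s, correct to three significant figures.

4.34

For an in-line slider-crank, |v_piston| = rω|sinθ|·[1 + r cosθ/√(L² − r² sin²θ)].
With r = 0.0703 m, L = 0.2562 m, θ = 102.2°: the bracketed kinematic factor |dx/dθ| = 0.064576 m.
ω = v/|dx/dθ| = 0.28/0.064576 = 4.3359 rad/s.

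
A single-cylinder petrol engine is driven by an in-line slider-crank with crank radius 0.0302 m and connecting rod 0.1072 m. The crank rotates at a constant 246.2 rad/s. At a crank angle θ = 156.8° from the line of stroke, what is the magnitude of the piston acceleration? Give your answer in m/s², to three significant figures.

1320

ω = 246.2 rad/s
x(θ) = r cosθ + √(L² − r² sin²θ); with ω constant, a = ω²·d²x/dθ².
d²x/dθ² = −r cosθ − r²(cos2θ)/√u − r⁴ sin²2θ/(4u^{3/2}),  u = L² − r² sin²θ = 0.0113503 m².
Substituting r = 0.0302 m, L = 0.1072 m, θ = 156.8°: d²x/dθ² = +0.021764 m.
a = ω²·d²x/dθ² = (246.2)²·(+0.021764) = +1319.2 m/s²;  |a| = 1319.2 m/s².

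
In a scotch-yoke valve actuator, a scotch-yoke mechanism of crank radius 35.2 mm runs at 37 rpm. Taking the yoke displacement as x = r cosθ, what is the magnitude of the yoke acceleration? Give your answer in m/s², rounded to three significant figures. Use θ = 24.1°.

ω = 3.875 rad/s (from 37 rpm).
x = r cosθ ⇒ ẍ = −rω² cosθ (ω constant).
|a| = rω²|cosθ| = 0.0352·(3.875)²·|cos 24.1°| = 0.48239 m/s².

0.482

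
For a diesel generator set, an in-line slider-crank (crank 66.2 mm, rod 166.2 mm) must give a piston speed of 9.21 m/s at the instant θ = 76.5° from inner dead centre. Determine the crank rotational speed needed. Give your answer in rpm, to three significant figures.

1240

For an in-line slider-crank, |v_piston| = rω|sinθ|·[1 + r cosθ/√(L² − r² sin²θ)].
With r = 0.0662 m, L = 0.1662 m, θ = 76.5°: the bracketed kinematic factor |dx/dθ| = 0.070863 m.
ω = v/|dx/dθ| = 9.21/0.070863 = 129.97 rad/s.
N = 60ω/(2π) = 1241.1 rpm.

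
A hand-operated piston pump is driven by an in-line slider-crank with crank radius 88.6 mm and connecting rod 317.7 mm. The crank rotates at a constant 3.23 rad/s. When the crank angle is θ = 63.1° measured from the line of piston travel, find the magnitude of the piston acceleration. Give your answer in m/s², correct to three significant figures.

ω = 3.23 rad/s
x(θ) = r cosθ + √(L² − r² sin²θ); with ω constant, a = ω²·d²x/dθ².
d²x/dθ² = −r cosθ − r²(cos2θ)/√u − r⁴ sin²2θ/(4u^{3/2}),  u = L² − r² sin²θ = 0.0946902 m².
Substituting r = 0.0886 m, L = 0.3177 m, θ = 63.1°: d²x/dθ² = -0.025363 m.
a = ω²·d²x/dθ² = (3.23)²·(-0.025363) = -0.26461 m/s²;  |a| = 0.26461 m/s².

0.265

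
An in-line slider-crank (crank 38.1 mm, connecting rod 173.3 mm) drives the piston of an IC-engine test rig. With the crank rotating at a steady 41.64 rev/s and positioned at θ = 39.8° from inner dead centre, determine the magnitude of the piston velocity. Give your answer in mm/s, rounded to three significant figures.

ω = 2π·41.6 = 261.6 rad/s
For an in-line slider-crank, x = r cosθ + √(L² − r² sin²θ), so v = −rω sinθ·[1 + r cosθ/√(L² − r² sin²θ)].
With r = 0.0381 m, L = 0.1733 m, θ = 39.8°: √(L² − r² sin²θ) = 0.17158 m.
v = −0.0381·261.6·0.64011·[1 + 0.0381·0.76828/0.17158] = -7.4693 m/s.
|v| = 7.4693 m/s = 7469.3 mm/s.

7470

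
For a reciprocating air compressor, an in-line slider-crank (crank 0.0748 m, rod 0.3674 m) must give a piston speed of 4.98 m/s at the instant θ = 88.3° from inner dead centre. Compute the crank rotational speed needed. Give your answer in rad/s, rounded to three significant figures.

For an in-line slider-crank, |v_piston| = rω|sinθ|·[1 + r cosθ/√(L² − r² sin²θ)].
With r = 0.0748 m, L = 0.3674 m, θ = 88.3°: the bracketed kinematic factor |dx/dθ| = 0.075228 m.
ω = v/|dx/dθ| = 4.98/0.075228 = 66.198 rad/s.

66.2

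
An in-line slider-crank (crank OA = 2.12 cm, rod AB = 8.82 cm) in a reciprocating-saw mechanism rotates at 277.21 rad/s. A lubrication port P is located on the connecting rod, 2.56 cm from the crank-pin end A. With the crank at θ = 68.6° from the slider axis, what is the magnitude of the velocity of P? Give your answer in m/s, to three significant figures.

5.82

ω = 277.2 rad/s.  Crank-pin speed |V_A| = rω = 5.8769 m/s, perpendicular to OA.
Rod angle: sinφ = −(r/L) sinθ ⇒ φ = -12.932°; ω_rod = −rω cosθ/√(L²−r²sin²θ) = -24.945 rad/s.
V_P = V_A + ω_rod × AP, with AP = 0.0256 m along the rod.
Components: V_Px = −rω sinθ − a·ω_rod·sinφ = -5.6146 m/s;  V_Py = rω cosθ + a·ω_rod·cosφ = +1.5219 m/s.
|V_P| = √(V_Px² + V_Py²) = 5.8172 m/s.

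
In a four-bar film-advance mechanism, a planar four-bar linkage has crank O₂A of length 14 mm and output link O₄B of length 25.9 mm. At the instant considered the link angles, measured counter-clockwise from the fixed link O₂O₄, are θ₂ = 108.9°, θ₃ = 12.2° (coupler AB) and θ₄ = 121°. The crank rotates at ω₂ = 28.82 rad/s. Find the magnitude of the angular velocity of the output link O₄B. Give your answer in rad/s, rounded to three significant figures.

16.3

ω₂ = 28.82 rad/s
Differentiating the loop-closure r₂e^{iθ₂}+r₃e^{iθ₃}=r₁+r₄e^{iθ₄} gives r₂ω₂e^{iθ₂}+r₃ω₃e^{iθ₃}=r₄ω₄e^{iθ₄}.
Eliminating the other unknown: ω₄ = r₂ω₂ sin(θ₂−θ₃) / [r₄ sin(θ₄−θ₃)].
Numerator sine = +0.99317; denominator sine = +0.94665.
Result = 0.014·28.82·(+0.99317) / (0.0259·(+0.94665)) = +16.344 rad/s; magnitude 16.344 rad/s.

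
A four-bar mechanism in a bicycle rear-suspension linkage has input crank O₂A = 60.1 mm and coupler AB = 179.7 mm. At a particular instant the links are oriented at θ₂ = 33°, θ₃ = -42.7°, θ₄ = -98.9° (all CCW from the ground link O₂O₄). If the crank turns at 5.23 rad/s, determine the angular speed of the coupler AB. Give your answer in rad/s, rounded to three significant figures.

1.57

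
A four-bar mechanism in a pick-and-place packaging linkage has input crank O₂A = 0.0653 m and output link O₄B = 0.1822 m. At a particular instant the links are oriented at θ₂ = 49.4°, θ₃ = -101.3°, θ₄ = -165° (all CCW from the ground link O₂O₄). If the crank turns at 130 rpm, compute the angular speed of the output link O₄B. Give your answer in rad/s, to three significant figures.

ω₂ = 13.61 rad/s (from 130 rpm).
Differentiating the loop-closure r₂e^{iθ₂}+r₃e^{iθ₃}=r₁+r₄e^{iθ₄} gives r₂ω₂e^{iθ₂}+r₃ω₃e^{iθ₃}=r₄ω₄e^{iθ₄}.
Eliminating the other unknown: ω₄ = r₂ω₂ sin(θ₂−θ₃) / [r₄ sin(θ₄−θ₃)].
Numerator sine = +0.48938; denominator sine = -0.89649.
Result = 0.0653·13.61·(+0.48938) / (0.1822·(-0.89649)) = -2.6634 rad/s; magnitude 2.6634 rad/s.

2.66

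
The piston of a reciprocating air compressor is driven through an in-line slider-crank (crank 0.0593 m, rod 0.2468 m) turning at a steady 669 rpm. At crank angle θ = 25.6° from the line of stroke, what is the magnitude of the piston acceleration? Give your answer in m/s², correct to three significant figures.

ω = 2π·669/60 = 70.06 rad/s
x(θ) = r cosθ + √(L² − r² sin²θ); with ω constant, a = ω²·d²x/dθ².
d²x/dθ² = −r cosθ − r²(cos2θ)/√u − r⁴ sin²2θ/(4u^{3/2}),  u = L² − r² sin²θ = 0.0602537 m².
Substituting r = 0.0593 m, L = 0.2468 m, θ = 25.6°: d²x/dθ² = -0.062582 m.
a = ω²·d²x/dθ² = (70.06)²·(-0.062582) = -307.16 m/s²;  |a| = 307.16 m/s².

307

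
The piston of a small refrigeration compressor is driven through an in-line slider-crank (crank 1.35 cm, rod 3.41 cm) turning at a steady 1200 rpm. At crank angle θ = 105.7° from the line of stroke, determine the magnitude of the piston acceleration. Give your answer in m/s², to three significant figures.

134

ω = 2π·1200/60 = 125.7 rad/s
x(θ) = r cosθ + √(L² − r² sin²θ); with ω constant, a = ω²·d²x/dθ².
d²x/dθ² = −r cosθ − r²(cos2θ)/√u − r⁴ sin²2θ/(4u^{3/2}),  u = L² − r² sin²θ = 0.000993905 m².
Substituting r = 0.0135 m, L = 0.0341 m, θ = 105.7°: d²x/dθ² = +0.0085155 m.
a = ω²·d²x/dθ² = (125.7)²·(+0.0085155) = +134.47 m/s²;  |a| = 134.47 m/s².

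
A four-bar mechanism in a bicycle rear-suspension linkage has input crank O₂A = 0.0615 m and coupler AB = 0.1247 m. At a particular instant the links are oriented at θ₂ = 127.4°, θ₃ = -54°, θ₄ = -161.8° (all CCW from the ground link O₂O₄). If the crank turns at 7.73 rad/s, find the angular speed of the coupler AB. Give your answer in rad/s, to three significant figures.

3.78

ω₂ = 7.73 rad/s
Differentiating the loop-closure r₂e^{iθ₂}+r₃e^{iθ₃}=r₁+r₄e^{iθ₄} gives r₂ω₂e^{iθ₂}+r₃ω₃e^{iθ₃}=r₄ω₄e^{iθ₄}.
Eliminating the other unknown: ω₃ = r₂ω₂ sin(θ₄−θ₂) / [r₃ sin(θ₃−θ₄)].
Numerator sine = +0.94438; denominator sine = +0.95213.
Result = 0.0615·7.73·(+0.94438) / (0.1247·(+0.95213)) = +3.7813 rad/s; magnitude 3.7813 rad/s.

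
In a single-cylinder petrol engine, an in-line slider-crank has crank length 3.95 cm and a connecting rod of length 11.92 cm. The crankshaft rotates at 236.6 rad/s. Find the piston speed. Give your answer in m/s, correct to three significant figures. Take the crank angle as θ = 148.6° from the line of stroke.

ω = 236.6 rad/s
For an in-line slider-crank, x = r cosθ + √(L² − r² sin²θ), so v = −rω sinθ·[1 + r cosθ/√(L² − r² sin²θ)].
With r = 0.0395 m, L = 0.1192 m, θ = 148.6°: √(L² − r² sin²θ) = 0.11741 m.
v = −0.0395·236.6·0.52101·[1 + 0.0395·-0.85355/0.11741] = -3.471 m/s.
|v| = 3.471 m/s.

3.47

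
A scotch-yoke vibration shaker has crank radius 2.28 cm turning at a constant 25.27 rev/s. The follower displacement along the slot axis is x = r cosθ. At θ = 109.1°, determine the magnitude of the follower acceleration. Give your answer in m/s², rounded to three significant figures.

188

ω = 158.8 rad/s (from 25.27 rev/s).
x = r cosθ ⇒ ẍ = −rω² cosθ (ω constant).
|a| = rω²|cosθ| = 0.0228·(158.8)²·|cos 109.1°| = 188.08 m/s².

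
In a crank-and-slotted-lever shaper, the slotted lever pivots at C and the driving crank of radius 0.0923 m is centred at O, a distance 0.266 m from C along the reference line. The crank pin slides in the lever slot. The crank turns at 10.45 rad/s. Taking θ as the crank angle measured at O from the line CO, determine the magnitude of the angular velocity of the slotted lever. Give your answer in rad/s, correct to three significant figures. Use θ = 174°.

5.46

ω = 10.45 rad/s
Crank pin A relative to C: A = (d + r cosθ, r sinθ); lever angle φ = atan2(r sinθ, d + r cosθ).
Differentiating tanφ: φ̇ = rω(d cosθ + r)/(d² + r² + 2dr cosθ).
d² + r² + 2dr cosθ = |CA|² = 0.0304407 m²;  d cosθ + r = -0.17224 m.
|ω_lever| = |0.0923·10.45·-0.17224| / 0.0304407 = 5.4576 rad/s.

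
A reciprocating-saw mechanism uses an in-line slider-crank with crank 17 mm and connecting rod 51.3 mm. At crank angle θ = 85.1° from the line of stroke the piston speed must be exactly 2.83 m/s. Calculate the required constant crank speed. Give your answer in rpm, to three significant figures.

1550

For an in-line slider-crank, |v_piston| = rω|sinθ|·[1 + r cosθ/√(L² − r² sin²θ)].
With r = 0.017 m, L = 0.0513 m, θ = 85.1°: the bracketed kinematic factor |dx/dθ| = 0.017446 m.
ω = v/|dx/dθ| = 2.83/0.017446 = 162.22 rad/s.
N = 60ω/(2π) = 1549.1 rpm.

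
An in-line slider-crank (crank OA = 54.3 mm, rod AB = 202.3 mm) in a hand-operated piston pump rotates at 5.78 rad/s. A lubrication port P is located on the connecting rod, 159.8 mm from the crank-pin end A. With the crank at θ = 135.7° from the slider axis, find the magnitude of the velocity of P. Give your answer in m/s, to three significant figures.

ω = 5.78 rad/s.  Crank-pin speed |V_A| = rω = 0.31385 m/s, perpendicular to OA.
Rod angle: sinφ = −(r/L) sinθ ⇒ φ = -10.805°; ω_rod = −rω cosθ/√(L²−r²sin²θ) = +1.1304 rad/s.
V_P = V_A + ω_rod × AP, with AP = 0.1598 m along the rod.
Components: V_Px = −rω sinθ − a·ω_rod·sinφ = -0.18534 m/s;  V_Py = rω cosθ + a·ω_rod·cosφ = -0.04719 m/s.
|V_P| = √(V_Px² + V_Py²) = 0.19125 m/s.

0.191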